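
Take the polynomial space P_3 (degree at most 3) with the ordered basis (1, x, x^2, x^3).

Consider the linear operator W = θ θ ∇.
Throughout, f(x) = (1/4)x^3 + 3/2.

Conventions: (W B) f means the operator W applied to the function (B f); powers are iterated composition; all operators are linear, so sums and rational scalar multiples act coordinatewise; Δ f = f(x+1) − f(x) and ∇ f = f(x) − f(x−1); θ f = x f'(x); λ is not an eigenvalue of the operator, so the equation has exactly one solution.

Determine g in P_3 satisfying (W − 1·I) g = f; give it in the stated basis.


write g with unknown coordinates in the stated basis and equate coefficients in (W − 1·I) g = f
solving from the highest basis element down gives g = -(1/4)x^3 - 3x^2 - (21/4)x - 3/2
check: W g = -3x^2 - (21/4)x
so W g − 1·g = (1/4)x^3 + 3/2 = f ✓

the result is g(x) = -(1/4)x^3 - 3x^2 - (21/4)x - 3/2


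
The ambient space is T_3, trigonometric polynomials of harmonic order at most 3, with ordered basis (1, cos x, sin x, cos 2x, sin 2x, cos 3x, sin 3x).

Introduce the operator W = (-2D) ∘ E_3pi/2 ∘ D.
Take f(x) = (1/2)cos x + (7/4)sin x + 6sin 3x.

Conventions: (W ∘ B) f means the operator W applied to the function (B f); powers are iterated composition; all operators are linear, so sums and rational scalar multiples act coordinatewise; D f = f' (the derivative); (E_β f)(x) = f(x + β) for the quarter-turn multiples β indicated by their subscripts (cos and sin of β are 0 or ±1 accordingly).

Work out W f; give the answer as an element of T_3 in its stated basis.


D f = (7/4)cos x - (1/2)sin x + 18cos 3x
E_3pi/2 D f = (1/2)cos x + (7/4)sin x - 18sin 3x
D E_3pi/2 D f = (7/4)cos x - (1/2)sin x - 54cos 3x
(-2D) E_3pi/2 D f = -(7/2)cos x + sin x + 108cos 3x

g(x) = -(7/2)cos x + sin x + 108cos 3x


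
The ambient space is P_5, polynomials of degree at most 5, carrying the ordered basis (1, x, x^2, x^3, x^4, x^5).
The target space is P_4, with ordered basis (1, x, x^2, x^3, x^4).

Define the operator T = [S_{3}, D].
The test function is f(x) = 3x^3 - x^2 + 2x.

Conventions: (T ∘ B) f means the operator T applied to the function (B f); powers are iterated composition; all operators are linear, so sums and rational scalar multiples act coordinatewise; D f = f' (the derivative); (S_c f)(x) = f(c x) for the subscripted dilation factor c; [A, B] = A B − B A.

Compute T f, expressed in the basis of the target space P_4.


g(x) = -162x^2 + 12x - 4

D f = 9x^2 - 2x + 2
S_{3} D f = 81x^2 - 6x + 2
S_{3} f = 81x^3 - 9x^2 + 6x
D S_{3} f = 243x^2 - 18x + 6
[S_{3}, D] f = -162x^2 + 12x - 4


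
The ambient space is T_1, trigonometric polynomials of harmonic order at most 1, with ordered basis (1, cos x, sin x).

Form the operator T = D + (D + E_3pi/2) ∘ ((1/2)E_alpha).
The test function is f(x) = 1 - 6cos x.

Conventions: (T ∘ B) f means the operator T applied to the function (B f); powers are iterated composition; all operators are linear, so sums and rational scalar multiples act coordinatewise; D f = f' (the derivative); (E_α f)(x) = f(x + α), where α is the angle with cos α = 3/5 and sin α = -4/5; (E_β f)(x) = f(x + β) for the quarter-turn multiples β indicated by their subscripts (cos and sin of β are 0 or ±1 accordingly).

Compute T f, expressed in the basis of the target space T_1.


the result is g(x) = 1/2 + 6sin x

D f = 6sin x
E_alpha f = 1 - (18/5)cos x - (24/5)sin x
((1/2)E_alpha) f = 1/2 - (9/5)cos x - (12/5)sin x
D ((1/2)E_alpha) f = -(12/5)cos x + (9/5)sin x
E_3pi/2 ((1/2)E_alpha) f = 1/2 + (12/5)cos x - (9/5)sin x
(D + E_3pi/2) ((1/2)E_alpha) f = 1/2
(D + (D + E_3pi/2) ∘ ((1/2)E_alpha)) f = 1/2 + 6sin x


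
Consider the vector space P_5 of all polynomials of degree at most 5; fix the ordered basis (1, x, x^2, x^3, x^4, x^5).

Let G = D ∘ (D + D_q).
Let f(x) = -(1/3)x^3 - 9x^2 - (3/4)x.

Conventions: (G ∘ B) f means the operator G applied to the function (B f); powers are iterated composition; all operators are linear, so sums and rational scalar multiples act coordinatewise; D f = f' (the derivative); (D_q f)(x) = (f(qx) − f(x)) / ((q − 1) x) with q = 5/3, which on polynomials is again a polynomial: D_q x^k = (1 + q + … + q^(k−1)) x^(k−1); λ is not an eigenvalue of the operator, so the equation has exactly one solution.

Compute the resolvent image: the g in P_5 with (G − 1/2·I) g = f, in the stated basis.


the result is g(x) = (2/3)x^3 + 18x^2 + (1297/54)x + 168

write g with unknown coordinates in the stated basis and equate coefficients in (G − 1/2·I) g = f
solving from the highest basis element down gives g = (2/3)x^3 + 18x^2 + (1297/54)x + 168
check: G g = (304/27)x + 84
so G g − 1/2·g = -(1/3)x^3 - 9x^2 - (3/4)x = f ✓


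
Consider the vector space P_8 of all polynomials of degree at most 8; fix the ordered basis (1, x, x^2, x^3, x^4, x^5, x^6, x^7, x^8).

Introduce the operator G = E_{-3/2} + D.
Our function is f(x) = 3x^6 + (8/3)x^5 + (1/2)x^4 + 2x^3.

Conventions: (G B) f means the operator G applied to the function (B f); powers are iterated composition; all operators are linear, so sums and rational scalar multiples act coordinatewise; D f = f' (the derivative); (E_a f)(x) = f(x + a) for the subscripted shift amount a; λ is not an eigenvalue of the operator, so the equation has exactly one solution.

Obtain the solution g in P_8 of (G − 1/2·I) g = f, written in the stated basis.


the result is g(x) = 6x^6 + (124/3)x^5 - (592/3)x^4 - (5506/3)x^3 + (6803/4)x^2 + (85219/4)x + 60031/16

write g with unknown coordinates in the stated basis and equate coefficients in (G − 1/2·I) g = f
solving from the highest basis element down gives g = 6x^6 + (124/3)x^5 - (592/3)x^4 - (5506/3)x^3 + (6803/4)x^2 + (85219/4)x + 60031/16
check: G g = 6x^6 + (70/3)x^5 - (589/6)x^4 - (2747/3)x^3 + (6803/8)x^2 + (85219/8)x + 60031/32
so G g − 1/2·g = 3x^6 + (8/3)x^5 + (1/2)x^4 + 2x^3 = f ✓


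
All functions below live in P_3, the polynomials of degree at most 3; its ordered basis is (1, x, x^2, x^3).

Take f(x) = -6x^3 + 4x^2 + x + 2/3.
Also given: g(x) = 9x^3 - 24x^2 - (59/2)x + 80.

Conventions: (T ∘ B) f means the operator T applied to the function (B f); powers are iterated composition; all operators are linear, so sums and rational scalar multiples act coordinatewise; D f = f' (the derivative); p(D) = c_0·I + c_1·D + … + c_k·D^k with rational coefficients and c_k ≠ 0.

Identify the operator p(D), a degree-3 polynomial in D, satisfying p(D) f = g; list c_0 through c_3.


D^0 f = -6x^3 + 4x^2 + x + 2/3
D^1 f = -18x^2 + 8x + 1
D^2 f = -36x + 8
D^3 f = -36
matching coefficients of g against c_0 f + c_1 Df + … from the top degree down determines the c_i
solution: c_0 = -3/2, c_1 = 1, c_2 = 1, c_3 = -2

c_0 = -3/2, c_1 = 1, c_2 = 1, c_3 = -2


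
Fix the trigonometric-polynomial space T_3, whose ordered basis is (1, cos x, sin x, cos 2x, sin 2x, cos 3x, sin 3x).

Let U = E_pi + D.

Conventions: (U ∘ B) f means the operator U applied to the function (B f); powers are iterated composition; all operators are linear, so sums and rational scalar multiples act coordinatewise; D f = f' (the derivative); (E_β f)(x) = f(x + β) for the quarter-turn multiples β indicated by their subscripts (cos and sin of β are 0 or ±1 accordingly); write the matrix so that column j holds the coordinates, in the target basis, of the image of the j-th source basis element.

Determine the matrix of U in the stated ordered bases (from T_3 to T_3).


image of 1: 1
image of cos x: -cos x - sin x
image of sin x: cos x - sin x
image of cos 2x: cos 2x - 2sin 2x
image of sin 2x: 2cos 2x + sin 2x
image of cos 3x: -cos 3x - 3sin 3x
image of sin 3x: 3cos 3x - sin 3x
each image's coordinates form column j of the matrix

the matrix is [[1, 0, 0, 0, 0, 0, 0]; [0, -1, 1, 0, 0, 0, 0]; [0, -1, -1, 0, 0, 0, 0]; [0, 0, 0, 1, 2, 0, 0]; [0, 0, 0, -2, 1, 0, 0]; [0, 0, 0, 0, 0, -1, 3]; [0, 0, 0, 0, 0, -3, -1]] (rows listed top to bottom)


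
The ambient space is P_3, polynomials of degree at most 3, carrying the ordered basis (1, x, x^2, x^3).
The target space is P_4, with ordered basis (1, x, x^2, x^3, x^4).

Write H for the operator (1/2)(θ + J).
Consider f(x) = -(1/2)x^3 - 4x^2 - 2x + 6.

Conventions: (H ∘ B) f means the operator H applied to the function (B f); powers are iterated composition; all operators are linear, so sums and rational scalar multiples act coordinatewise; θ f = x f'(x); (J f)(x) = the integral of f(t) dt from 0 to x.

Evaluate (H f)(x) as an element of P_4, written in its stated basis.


g(x) = -(1/16)x^4 - (17/12)x^3 - (9/2)x^2 + 2x

θ f = -(3/2)x^3 - 8x^2 - 2x
J f = -(1/8)x^4 - (4/3)x^3 - x^2 + 6x
(θ + J) f = -(1/8)x^4 - (17/6)x^3 - 9x^2 + 4x
((1/2)(θ + J)) f = -(1/16)x^4 - (17/12)x^3 - (9/2)x^2 + 2x


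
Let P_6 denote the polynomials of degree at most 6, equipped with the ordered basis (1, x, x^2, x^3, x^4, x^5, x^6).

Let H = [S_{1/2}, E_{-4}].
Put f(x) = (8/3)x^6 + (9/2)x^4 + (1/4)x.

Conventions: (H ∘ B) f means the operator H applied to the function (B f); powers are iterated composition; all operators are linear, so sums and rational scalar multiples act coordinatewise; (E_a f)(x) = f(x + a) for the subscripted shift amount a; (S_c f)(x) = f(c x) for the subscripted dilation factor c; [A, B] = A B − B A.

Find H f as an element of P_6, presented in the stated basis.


E_{-4} f = (8/3)x^6 - 64x^5 + (1289/2)x^4 - (10456/3)x^3 + 10672x^2 - (70143/4)x + 36221/3
S_{1/2} E_{-4} f = (1/24)x^6 - 2x^5 + (1289/32)x^4 - (1307/3)x^3 + 2668x^2 - (70143/8)x + 36221/3
S_{1/2} f = (1/24)x^6 + (9/32)x^4 + (1/8)x
E_{-4} S_{1/2} f = (1/24)x^6 - x^5 + (329/32)x^4 - (347/6)x^3 + 187x^2 - (2623/8)x + 1453/6
[S_{1/2}, E_{-4}] f = -x^5 + 30x^4 - (2267/6)x^3 + 2481x^2 - 8440x + 23663/2

the result is g(x) = -x^5 + 30x^4 - (2267/6)x^3 + 2481x^2 - 8440x + 23663/2


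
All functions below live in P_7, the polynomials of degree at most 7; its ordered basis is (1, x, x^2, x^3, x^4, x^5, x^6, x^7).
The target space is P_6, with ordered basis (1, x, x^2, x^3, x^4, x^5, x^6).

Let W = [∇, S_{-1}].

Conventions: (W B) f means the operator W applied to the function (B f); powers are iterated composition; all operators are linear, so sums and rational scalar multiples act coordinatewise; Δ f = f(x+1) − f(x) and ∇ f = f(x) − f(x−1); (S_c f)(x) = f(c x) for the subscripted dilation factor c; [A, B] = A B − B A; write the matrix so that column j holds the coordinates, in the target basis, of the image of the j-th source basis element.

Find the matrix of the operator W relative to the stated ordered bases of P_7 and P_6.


the matrix is [[0, -2, 0, -2, 0, -2, 0, -2]; [0, 0, 4, 0, 8, 0, 12, 0]; [0, 0, 0, -6, 0, -20, 0, -42]; [0, 0, 0, 0, 8, 0, 40, 0]; [0, 0, 0, 0, 0, -10, 0, -70]; [0, 0, 0, 0, 0, 0, 12, 0]; [0, 0, 0, 0, 0, 0, 0, -14]] (rows listed top to bottom)

image of 1: 0
image of x: -2
image of x^2: 4x
image of x^3: -6x^2 - 2
image of x^4: 8x^3 + 8x
image of x^5: -10x^4 - 20x^2 - 2
image of x^6: 12x^5 + 40x^3 + 12x
image of x^7: -14x^6 - 70x^4 - 42x^2 - 2
each image's coordinates form column j of the matrix


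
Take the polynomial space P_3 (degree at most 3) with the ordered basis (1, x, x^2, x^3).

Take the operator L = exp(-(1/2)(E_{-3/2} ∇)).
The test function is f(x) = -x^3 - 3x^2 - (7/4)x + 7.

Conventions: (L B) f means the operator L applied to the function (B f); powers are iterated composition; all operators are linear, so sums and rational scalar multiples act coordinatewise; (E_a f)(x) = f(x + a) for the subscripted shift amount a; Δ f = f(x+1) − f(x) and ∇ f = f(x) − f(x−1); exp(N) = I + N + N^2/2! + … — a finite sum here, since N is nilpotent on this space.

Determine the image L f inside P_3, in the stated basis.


the image equals g(x) = -x^3 - (3/2)x^2 - (11/2)x + 83/8

order-1 term: (3/2)x^2 - 3x + 1
order-2 term: -(3/4)x + 9/4
order-3 term: 1/8
the series for exp(-(1/2)(E_{-3/2} ∇)) f terminates at order 3
exp(-(1/2)(E_{-3/2} ∇)) f = -x^3 - (3/2)x^2 - (11/2)x + 83/8


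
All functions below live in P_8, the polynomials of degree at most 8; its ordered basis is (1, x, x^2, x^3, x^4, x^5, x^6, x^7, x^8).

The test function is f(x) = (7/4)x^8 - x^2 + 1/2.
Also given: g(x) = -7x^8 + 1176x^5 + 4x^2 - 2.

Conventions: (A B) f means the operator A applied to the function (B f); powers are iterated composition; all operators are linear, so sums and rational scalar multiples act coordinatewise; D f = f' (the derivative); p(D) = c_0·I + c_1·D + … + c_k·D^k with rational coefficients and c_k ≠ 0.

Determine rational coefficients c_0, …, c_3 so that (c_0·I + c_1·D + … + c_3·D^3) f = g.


p(D) = -4·I + 2·D^3, i.e. c_0 = -4, c_1 = 0, c_2 = 0, c_3 = 2

D^0 f = (7/4)x^8 - x^2 + 1/2
D^1 f = 14x^7 - 2x
D^2 f = 98x^6 - 2
D^3 f = 588x^5
matching coefficients of g against c_0 f + c_1 Df + … from the top degree down determines the c_i
solution: c_0 = -4, c_1 = 0, c_2 = 0, c_3 = 2


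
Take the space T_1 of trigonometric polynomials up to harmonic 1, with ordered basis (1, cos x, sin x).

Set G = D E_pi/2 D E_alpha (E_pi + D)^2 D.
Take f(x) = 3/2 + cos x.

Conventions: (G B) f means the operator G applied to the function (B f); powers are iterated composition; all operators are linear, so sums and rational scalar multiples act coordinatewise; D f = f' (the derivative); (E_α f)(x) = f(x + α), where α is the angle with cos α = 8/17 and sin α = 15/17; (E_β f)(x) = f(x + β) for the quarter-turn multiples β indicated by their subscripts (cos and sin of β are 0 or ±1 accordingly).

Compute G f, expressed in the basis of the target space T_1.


g(x) = (30/17)cos x + (16/17)sin x

D f = -sin x
E_pi D f = sin x
D D f = -cos x
(E_pi + D) D f = -cos x + sin x
E_pi (E_pi + D) D f = cos x - sin x
D (E_pi + D) D f = cos x + sin x
(E_pi + D) (E_pi + D) D f = 2cos x
E_alpha (E_pi + D)^2 D f = (16/17)cos x - (30/17)sin x
D E_alpha (E_pi + D)^2 D f = -(30/17)cos x - (16/17)sin x
E_pi/2 (D E_alpha) (E_pi + D)^2 D f = -(16/17)cos x + (30/17)sin x
D (E_pi/2 D E_alpha (E_pi + D)^2) D f = (30/17)cos x + (16/17)sin x


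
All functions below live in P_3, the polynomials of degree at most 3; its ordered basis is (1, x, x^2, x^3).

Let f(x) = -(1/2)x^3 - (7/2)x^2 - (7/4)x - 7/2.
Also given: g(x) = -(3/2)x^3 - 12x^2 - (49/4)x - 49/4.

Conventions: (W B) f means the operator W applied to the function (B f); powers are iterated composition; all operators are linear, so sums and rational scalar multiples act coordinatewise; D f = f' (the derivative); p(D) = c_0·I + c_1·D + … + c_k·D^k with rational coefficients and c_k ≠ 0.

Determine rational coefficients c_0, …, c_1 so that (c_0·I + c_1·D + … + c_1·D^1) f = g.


p(D) = 3·I + D, i.e. c_0 = 3, c_1 = 1

D^0 f = -(1/2)x^3 - (7/2)x^2 - (7/4)x - 7/2
D^1 f = -(3/2)x^2 - 7x - 7/4
matching coefficients of g against c_0 f + c_1 Df + … from the top degree down determines the c_i
solution: c_0 = 3, c_1 = 1


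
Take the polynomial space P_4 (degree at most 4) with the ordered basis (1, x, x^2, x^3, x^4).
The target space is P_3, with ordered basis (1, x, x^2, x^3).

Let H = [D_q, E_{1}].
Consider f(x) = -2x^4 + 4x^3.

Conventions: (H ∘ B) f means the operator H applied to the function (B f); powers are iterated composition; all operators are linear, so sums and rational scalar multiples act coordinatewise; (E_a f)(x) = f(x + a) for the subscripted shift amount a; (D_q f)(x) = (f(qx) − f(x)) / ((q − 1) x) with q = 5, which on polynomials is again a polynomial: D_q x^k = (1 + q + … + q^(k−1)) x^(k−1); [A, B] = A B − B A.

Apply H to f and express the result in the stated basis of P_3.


E_{1} f = -2x^4 - 4x^3 + 4x + 2
D_q E_{1} f = -312x^3 - 124x^2 + 4
D_q f = -312x^3 + 124x^2
E_{1} D_q f = -312x^3 - 812x^2 - 688x - 188
[D_q, E_{1}] f = 688x^2 + 688x + 192

the image equals g(x) = 688x^2 + 688x + 192


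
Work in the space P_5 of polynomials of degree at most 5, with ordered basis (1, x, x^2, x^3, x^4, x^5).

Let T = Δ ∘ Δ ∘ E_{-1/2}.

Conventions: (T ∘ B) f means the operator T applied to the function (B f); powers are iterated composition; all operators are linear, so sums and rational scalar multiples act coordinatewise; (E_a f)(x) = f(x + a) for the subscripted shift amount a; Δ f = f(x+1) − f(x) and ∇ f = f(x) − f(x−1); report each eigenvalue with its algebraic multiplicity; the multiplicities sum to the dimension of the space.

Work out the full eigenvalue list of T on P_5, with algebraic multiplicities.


λ = 0 (multiplicity 6)

image of 1: 0
image of x: 0
image of x^2: 2
image of x^3: 6x + 3
image of x^4: 12x^2 + 12x + 5
image of x^5: 20x^3 + 30x^2 + 25x + 15/2
the matrix is upper triangular; its diagonal is (0, 0, 0, 0, 0, 0)
for a triangular matrix the eigenvalues are the diagonal entries, with algebraic multiplicity their repetition count


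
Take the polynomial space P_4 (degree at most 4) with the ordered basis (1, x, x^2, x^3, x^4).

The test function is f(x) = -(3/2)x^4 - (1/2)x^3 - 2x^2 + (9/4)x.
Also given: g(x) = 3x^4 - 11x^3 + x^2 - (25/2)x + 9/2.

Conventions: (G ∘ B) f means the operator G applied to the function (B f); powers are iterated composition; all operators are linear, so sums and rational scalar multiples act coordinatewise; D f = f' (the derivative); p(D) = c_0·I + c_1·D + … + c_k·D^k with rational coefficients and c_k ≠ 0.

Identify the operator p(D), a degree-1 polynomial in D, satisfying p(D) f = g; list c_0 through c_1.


D^0 f = -(3/2)x^4 - (1/2)x^3 - 2x^2 + (9/4)x
D^1 f = -6x^3 - (3/2)x^2 - 4x + 9/4
matching coefficients of g against c_0 f + c_1 Df + … from the top degree down determines the c_i
solution: c_0 = -2, c_1 = 2

p(D) = -2·I + 2·D, i.e. c_0 = -2, c_1 = 2


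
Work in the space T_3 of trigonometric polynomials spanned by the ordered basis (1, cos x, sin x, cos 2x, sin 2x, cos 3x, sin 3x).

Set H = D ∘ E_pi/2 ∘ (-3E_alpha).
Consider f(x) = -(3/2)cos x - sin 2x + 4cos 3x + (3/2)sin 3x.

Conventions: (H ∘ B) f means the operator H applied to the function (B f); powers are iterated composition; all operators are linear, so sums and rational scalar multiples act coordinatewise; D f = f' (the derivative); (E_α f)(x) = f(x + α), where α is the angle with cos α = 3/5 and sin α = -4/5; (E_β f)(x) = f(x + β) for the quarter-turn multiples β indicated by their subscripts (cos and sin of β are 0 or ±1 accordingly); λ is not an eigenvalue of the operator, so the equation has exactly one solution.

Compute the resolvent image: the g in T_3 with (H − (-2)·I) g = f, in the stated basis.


write g with unknown coordinates in the stated basis and equate coefficients in (H − (-2)·I) g = f
solving from the highest basis element down gives g = -(57/202)cos x + (18/101)sin x - (21/788)cos 2x - (97/788)sin 2x + (4618/14837)cos 3x + (7077/29674)sin 3x
check: H g = -(189/202)cos x - (36/101)sin x + (21/394)cos 2x - (297/394)sin 2x + (50112/14837)cos 3x + (30357/29674)sin 3x
so H g − (-2)·g = -(3/2)cos x - sin 2x + 4cos 3x + (3/2)sin 3x = f ✓

g(x) = -(57/202)cos x + (18/101)sin x - (21/788)cos 2x - (97/788)sin 2x + (4618/14837)cos 3x + (7077/29674)sin 3x


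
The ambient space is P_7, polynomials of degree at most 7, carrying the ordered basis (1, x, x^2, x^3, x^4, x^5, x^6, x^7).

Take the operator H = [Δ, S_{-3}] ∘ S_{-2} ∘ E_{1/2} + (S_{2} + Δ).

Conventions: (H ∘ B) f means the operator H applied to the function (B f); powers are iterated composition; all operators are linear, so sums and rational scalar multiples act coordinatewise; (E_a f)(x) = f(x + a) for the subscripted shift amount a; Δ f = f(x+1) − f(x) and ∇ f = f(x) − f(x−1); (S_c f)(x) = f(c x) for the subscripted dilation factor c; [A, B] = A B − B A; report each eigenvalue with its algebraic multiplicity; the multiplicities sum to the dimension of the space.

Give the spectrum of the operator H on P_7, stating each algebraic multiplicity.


λ = 1 (multiplicity 1), λ = 2 (multiplicity 1), λ = 4 (multiplicity 1), λ = 8 (multiplicity 1), λ = 16 (multiplicity 1), λ = 32 (multiplicity 1), λ = 64 (multiplicity 1), λ = 128 (multiplicity 1)

image of 1: 1
image of x: 2x + 9
image of x^2: 4x^2 + 98x + 41
image of x^3: 8x^3 + 867x^2 + 723x + 279
image of x^4: 16x^4 + 6916x^3 + 8646x^2 + 6676x + 1781
image of x^5: 32x^5 + 51845x^4 + 86410x^3 + 100090x^2 + 53405x + 23223/2
image of x^6: 64x^6 + 373254x^5 + 777615x^4 + 1200980x^3 + 961215x^2 + 417984x + 150817/2
image of x^7: 128x^7 + 2612743x^6 + 6531861x^5 + 12610115x^4 + 13456835x^3 + 8777559x^2 + 3167122x + 3921927/8
the matrix is upper triangular; its diagonal is (1, 2, 4, 8, 16, 32, 64, 128)
for a triangular matrix the eigenvalues are the diagonal entries, with algebraic multiplicity their repetition count


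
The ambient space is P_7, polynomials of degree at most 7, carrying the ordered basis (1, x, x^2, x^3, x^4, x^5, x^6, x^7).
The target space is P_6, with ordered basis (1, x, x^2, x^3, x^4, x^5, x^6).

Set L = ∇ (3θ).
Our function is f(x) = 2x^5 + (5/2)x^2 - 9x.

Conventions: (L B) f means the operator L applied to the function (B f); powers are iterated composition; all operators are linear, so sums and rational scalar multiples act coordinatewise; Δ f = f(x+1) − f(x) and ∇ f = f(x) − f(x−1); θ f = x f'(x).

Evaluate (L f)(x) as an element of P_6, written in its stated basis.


the result is g(x) = 150x^4 - 300x^3 + 300x^2 - 120x - 12

θ f = 10x^5 + 5x^2 - 9x
(3θ) f = 30x^5 + 15x^2 - 27x
∇ (3θ) f = 150x^4 - 300x^3 + 300x^2 - 120x - 12


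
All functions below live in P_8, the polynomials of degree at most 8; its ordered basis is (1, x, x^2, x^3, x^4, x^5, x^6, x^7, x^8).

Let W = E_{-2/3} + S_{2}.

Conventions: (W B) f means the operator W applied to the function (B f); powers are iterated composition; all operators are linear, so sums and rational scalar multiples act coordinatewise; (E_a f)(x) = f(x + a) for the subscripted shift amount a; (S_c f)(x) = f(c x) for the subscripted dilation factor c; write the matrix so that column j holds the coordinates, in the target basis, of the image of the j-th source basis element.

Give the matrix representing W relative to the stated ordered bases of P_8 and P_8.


image of 1: 2
image of x: 3x - 2/3
image of x^2: 5x^2 - (4/3)x + 4/9
image of x^3: 9x^3 - 2x^2 + (4/3)x - 8/27
image of x^4: 17x^4 - (8/3)x^3 + (8/3)x^2 - (32/27)x + 16/81
image of x^5: 33x^5 - (10/3)x^4 + (40/9)x^3 - (80/27)x^2 + (80/81)x - 32/243
image of x^6: 65x^6 - 4x^5 + (20/3)x^4 - (160/27)x^3 + (80/27)x^2 - (64/81)x + 64/729
image of x^7: 129x^7 - (14/3)x^6 + (28/3)x^5 - (280/27)x^4 + (560/81)x^3 - (224/81)x^2 + (448/729)x - 128/2187
image of x^8: 257x^8 - (16/3)x^7 + (112/9)x^6 - (448/27)x^5 + (1120/81)x^4 - (1792/243)x^3 + (1792/729)x^2 - (1024/2187)x + 256/6561
each image's coordinates form column j of the matrix

the matrix is [[2, -2/3, 4/9, -8/27, 16/81, -32/243, 64/729, -128/2187, 256/6561]; [0, 3, -4/3, 4/3, -32/27, 80/81, -64/81, 448/729, -1024/2187]; [0, 0, 5, -2, 8/3, -80/27, 80/27, -224/81, 1792/729]; [0, 0, 0, 9, -8/3, 40/9, -160/27, 560/81, -1792/243]; [0, 0, 0, 0, 17, -10/3, 20/3, -280/27, 1120/81]; [0, 0, 0, 0, 0, 33, -4, 28/3, -448/27]; [0, 0, 0, 0, 0, 0, 65, -14/3, 112/9]; [0, 0, 0, 0, 0, 0, 0, 129, -16/3]; [0, 0, 0, 0, 0, 0, 0, 0, 257]] (rows listed top to bottom)


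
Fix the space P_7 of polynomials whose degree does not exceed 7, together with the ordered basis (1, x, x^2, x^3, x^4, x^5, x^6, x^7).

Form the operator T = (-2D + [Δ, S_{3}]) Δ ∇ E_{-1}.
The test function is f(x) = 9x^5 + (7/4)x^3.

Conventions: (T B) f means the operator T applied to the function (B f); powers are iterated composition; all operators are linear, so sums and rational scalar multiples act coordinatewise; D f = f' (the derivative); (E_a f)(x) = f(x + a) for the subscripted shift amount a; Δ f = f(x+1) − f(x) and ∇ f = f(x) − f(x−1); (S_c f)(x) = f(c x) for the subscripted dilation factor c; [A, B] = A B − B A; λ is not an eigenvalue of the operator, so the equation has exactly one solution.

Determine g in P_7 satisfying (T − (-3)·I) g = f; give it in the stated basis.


the result is g(x) = 3x^5 + (7/12)x^3 - 960x^2 - 960x - 40

write g with unknown coordinates in the stated basis and equate coefficients in (T − (-3)·I) g = f
solving from the highest basis element down gives g = 3x^5 + (7/12)x^3 - 960x^2 - 960x - 40
check: T g = 2880x^2 + 2880x + 120
so T g − (-3)·g = 9x^5 + (7/4)x^3 = f ✓


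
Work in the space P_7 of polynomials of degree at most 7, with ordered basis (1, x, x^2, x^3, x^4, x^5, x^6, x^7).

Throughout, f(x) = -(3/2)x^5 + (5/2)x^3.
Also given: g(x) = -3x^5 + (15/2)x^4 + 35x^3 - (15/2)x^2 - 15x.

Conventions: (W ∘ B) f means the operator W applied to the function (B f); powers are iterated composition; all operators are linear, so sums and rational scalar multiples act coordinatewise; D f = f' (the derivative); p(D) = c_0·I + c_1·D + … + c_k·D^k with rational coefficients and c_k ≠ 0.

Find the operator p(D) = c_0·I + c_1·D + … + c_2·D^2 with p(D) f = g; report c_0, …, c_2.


c_0 = 2, c_1 = -1, c_2 = -1

D^0 f = -(3/2)x^5 + (5/2)x^3
D^1 f = -(15/2)x^4 + (15/2)x^2
D^2 f = -30x^3 + 15x
matching coefficients of g against c_0 f + c_1 Df + … from the top degree down determines the c_i
solution: c_0 = 2, c_1 = -1, c_2 = -1


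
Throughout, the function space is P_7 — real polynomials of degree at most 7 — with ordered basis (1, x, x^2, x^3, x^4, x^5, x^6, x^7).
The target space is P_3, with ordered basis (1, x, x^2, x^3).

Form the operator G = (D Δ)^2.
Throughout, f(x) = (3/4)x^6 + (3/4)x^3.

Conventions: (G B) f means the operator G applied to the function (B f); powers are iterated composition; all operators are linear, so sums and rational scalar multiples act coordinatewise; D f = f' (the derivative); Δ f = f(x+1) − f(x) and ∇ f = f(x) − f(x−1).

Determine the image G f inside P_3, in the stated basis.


the result is g(x) = 270x^2 + 540x + 315

Δ f = (9/2)x^5 + (45/4)x^4 + 15x^3 + (27/2)x^2 + (27/4)x + 3/2
D Δ f = (45/2)x^4 + 45x^3 + 45x^2 + 27x + 27/4
Δ (D Δ) f = 90x^3 + 270x^2 + 315x + 279/2
D Δ (D Δ) f = 270x^2 + 540x + 315


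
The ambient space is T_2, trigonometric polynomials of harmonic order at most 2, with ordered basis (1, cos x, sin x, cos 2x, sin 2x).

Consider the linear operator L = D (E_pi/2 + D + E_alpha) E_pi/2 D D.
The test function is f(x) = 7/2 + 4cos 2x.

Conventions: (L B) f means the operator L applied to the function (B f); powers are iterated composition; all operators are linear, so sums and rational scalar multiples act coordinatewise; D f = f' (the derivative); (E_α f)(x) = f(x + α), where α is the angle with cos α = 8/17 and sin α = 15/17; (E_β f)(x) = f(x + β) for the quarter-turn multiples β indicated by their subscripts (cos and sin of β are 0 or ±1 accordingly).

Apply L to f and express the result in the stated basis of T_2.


D f = -8sin 2x
D D f = -16cos 2x
E_pi/2 D D f = 16cos 2x
E_pi/2 (E_pi/2 D) D f = -16cos 2x
D (E_pi/2 D) D f = -32sin 2x
E_alpha (E_pi/2 D) D f = -(2576/289)cos 2x - (3840/289)sin 2x
(E_pi/2 + D + E_alpha) (E_pi/2 D) D f = -(7200/289)cos 2x - (13088/289)sin 2x
D (E_pi/2 + D + E_alpha) (E_pi/2 D) D f = -(26176/289)cos 2x + (14400/289)sin 2x

the result is g(x) = -(26176/289)cos 2x + (14400/289)sin 2x


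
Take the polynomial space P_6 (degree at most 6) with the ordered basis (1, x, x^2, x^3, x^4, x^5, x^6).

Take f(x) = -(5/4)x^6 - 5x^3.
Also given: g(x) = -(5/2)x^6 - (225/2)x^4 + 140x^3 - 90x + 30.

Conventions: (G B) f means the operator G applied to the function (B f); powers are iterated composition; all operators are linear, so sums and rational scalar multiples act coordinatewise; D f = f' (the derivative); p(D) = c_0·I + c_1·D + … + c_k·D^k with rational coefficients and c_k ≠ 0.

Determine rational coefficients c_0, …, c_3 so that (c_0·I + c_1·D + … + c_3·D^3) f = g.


p(D) = 2·I + 3·D^2 − D^3, i.e. c_0 = 2, c_1 = 0, c_2 = 3, c_3 = -1

D^0 f = -(5/4)x^6 - 5x^3
D^1 f = -(15/2)x^5 - 15x^2
D^2 f = -(75/2)x^4 - 30x
D^3 f = -150x^3 - 30
matching coefficients of g against c_0 f + c_1 Df + … from the top degree down determines the c_i
solution: c_0 = 2, c_1 = 0, c_2 = 3, c_3 = -1


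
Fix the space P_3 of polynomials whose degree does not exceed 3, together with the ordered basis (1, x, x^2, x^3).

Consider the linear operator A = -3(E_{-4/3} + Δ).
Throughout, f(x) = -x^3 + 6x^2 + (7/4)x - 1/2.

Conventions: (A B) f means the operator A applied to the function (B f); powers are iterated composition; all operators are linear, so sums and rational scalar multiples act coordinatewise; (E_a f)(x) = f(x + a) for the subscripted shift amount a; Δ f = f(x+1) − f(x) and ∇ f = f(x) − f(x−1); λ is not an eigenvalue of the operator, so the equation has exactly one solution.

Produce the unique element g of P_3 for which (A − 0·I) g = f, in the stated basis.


write g with unknown coordinates in the stated basis and equate coefficients in (A − 0·I) g = f
solving from the highest basis element down gives g = (1/3)x^3 - (5/3)x^2 - (161/36)x + 1219/324
check: A g = -x^3 + 6x^2 + (7/4)x - 1/2
so A g − 0·g = -x^3 + 6x^2 + (7/4)x - 1/2 = f ✓

the image equals g(x) = (1/3)x^3 - (5/3)x^2 - (161/36)x + 1219/324


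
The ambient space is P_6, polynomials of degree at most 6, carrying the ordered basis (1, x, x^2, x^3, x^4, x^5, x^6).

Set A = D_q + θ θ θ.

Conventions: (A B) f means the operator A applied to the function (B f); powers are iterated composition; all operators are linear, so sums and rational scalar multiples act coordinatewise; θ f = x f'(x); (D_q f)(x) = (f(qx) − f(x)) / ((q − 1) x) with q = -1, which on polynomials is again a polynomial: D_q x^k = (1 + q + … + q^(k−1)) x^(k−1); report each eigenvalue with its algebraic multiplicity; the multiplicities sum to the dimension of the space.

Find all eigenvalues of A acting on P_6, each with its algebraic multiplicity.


image of 1: 0
image of x: x + 1
image of x^2: 8x^2
image of x^3: 27x^3 + x^2
image of x^4: 64x^4
image of x^5: 125x^5 + x^4
image of x^6: 216x^6
the matrix is upper triangular; its diagonal is (0, 1, 8, 27, 64, 125, 216)
for a triangular matrix the eigenvalues are the diagonal entries, with algebraic multiplicity their repetition count

λ = 0 (multiplicity 1), λ = 1 (multiplicity 1), λ = 8 (multiplicity 1), λ = 27 (multiplicity 1), λ = 64 (multiplicity 1), λ = 125 (multiplicity 1), λ = 216 (multiplicity 1)


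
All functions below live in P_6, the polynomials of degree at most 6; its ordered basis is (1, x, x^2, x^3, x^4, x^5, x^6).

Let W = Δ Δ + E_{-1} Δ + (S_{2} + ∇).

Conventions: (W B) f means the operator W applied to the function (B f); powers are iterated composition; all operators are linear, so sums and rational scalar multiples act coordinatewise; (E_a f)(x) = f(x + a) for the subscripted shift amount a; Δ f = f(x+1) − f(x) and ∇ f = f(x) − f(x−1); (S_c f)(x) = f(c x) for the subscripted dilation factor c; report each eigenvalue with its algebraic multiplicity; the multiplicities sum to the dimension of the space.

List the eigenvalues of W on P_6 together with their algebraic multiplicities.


λ = 1 (multiplicity 1), λ = 2 (multiplicity 1), λ = 4 (multiplicity 1), λ = 8 (multiplicity 1), λ = 16 (multiplicity 1), λ = 32 (multiplicity 1), λ = 64 (multiplicity 1)

image of 1: 1
image of x: 2x + 2
image of x^2: 4x^2 + 4x
image of x^3: 8x^3 + 6x^2 + 8
image of x^4: 16x^4 + 8x^3 + 32x + 12
image of x^5: 32x^5 + 10x^4 + 80x^2 + 60x + 32
image of x^6: 64x^6 + 12x^5 + 160x^3 + 180x^2 + 192x + 60
the matrix is upper triangular; its diagonal is (1, 2, 4, 8, 16, 32, 64)
for a triangular matrix the eigenvalues are the diagonal entries, with algebraic multiplicity their repetition count


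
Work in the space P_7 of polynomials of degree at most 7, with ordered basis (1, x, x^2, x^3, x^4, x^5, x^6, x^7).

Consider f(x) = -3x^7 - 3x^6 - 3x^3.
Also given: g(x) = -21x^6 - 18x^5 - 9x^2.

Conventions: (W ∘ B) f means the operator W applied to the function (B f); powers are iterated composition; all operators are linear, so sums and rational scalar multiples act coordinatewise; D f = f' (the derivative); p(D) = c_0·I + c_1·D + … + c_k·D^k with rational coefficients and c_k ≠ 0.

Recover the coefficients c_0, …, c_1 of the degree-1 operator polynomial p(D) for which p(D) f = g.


D^0 f = -3x^7 - 3x^6 - 3x^3
D^1 f = -21x^6 - 18x^5 - 9x^2
matching coefficients of g against c_0 f + c_1 Df + … from the top degree down determines the c_i
solution: c_0 = 0, c_1 = 1

c_0 = 0, c_1 = 1


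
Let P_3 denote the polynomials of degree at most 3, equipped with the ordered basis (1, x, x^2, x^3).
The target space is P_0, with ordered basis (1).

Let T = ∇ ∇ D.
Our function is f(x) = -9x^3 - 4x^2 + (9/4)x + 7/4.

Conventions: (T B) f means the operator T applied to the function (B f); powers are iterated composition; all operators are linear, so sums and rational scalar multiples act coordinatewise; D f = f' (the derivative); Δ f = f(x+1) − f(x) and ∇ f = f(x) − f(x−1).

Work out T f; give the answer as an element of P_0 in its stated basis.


D f = -27x^2 - 8x + 9/4
∇ D f = -54x + 19
∇ (∇ D) f = -54

the result is g(x) = -54


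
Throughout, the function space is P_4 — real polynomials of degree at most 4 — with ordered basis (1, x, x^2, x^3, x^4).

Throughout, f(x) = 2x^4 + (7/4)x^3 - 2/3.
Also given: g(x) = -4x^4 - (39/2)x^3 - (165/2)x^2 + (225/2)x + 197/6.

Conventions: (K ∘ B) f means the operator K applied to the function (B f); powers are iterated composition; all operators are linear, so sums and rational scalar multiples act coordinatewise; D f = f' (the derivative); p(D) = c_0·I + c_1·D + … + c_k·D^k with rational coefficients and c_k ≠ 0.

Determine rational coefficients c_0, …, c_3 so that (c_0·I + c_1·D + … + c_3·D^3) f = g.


D^0 f = 2x^4 + (7/4)x^3 - 2/3
D^1 f = 8x^3 + (21/4)x^2
D^2 f = 24x^2 + (21/2)x
D^3 f = 48x + 21/2
matching coefficients of g against c_0 f + c_1 Df + … from the top degree down determines the c_i
solution: c_0 = -2, c_1 = -2, c_2 = -3, c_3 = 3

p(D) = -2·I − 2·D − 3·D^2 + 3·D^3, i.e. c_0 = -2, c_1 = -2, c_2 = -3, c_3 = 3


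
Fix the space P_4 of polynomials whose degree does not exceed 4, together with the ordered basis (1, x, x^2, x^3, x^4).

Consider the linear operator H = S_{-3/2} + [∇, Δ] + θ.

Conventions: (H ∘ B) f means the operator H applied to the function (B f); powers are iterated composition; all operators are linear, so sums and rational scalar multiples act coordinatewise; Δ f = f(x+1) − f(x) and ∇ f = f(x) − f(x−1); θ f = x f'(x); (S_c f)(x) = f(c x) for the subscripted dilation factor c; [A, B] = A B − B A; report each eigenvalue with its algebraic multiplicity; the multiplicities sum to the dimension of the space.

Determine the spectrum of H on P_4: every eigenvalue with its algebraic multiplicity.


λ = -1/2 (multiplicity 1), λ = -3/8 (multiplicity 1), λ = 1 (multiplicity 1), λ = 17/4 (multiplicity 1), λ = 145/16 (multiplicity 1)

image of 1: 1
image of x: -(1/2)x
image of x^2: (17/4)x^2
image of x^3: -(3/8)x^3
image of x^4: (145/16)x^4
the matrix is upper triangular; its diagonal is (1, -1/2, 17/4, -3/8, 145/16)
for a triangular matrix the eigenvalues are the diagonal entries, with algebraic multiplicity their repetition count


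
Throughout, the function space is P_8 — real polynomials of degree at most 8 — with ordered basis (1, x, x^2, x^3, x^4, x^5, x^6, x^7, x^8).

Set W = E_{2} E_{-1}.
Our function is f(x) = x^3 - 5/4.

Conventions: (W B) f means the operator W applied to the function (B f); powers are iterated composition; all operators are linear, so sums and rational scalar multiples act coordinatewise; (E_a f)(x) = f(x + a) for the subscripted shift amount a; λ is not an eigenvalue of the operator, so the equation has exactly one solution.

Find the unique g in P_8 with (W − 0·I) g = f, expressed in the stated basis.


g(x) = x^3 - 3x^2 + 3x - 9/4

write g with unknown coordinates in the stated basis and equate coefficients in (W − 0·I) g = f
solving from the highest basis element down gives g = x^3 - 3x^2 + 3x - 9/4
check: W g = x^3 - 5/4
so W g − 0·g = x^3 - 5/4 = f ✓


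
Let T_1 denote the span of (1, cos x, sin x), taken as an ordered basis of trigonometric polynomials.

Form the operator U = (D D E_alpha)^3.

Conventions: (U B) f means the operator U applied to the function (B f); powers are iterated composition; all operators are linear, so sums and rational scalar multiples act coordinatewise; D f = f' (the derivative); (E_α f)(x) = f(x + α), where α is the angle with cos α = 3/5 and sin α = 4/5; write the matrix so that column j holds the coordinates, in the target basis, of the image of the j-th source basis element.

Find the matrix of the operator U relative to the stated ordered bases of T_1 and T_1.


image of 1: 0
image of cos x: (117/125)cos x + (44/125)sin x
image of sin x: -(44/125)cos x + (117/125)sin x
each image's coordinates form column j of the matrix

the matrix is [[0, 0, 0]; [0, 117/125, -44/125]; [0, 44/125, 117/125]] (rows listed top to bottom)


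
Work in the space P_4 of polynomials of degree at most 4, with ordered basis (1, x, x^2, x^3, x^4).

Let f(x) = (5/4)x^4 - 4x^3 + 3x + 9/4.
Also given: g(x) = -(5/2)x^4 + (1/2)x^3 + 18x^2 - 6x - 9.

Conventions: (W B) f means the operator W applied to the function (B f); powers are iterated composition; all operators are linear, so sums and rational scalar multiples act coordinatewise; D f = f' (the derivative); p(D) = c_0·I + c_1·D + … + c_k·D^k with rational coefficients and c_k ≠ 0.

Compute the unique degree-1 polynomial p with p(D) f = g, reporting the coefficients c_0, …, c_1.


p(D) = -2·I − (3/2)·D, i.e. c_0 = -2, c_1 = -3/2

D^0 f = (5/4)x^4 - 4x^3 + 3x + 9/4
D^1 f = 5x^3 - 12x^2 + 3
matching coefficients of g against c_0 f + c_1 Df + … from the top degree down determines the c_i
solution: c_0 = -2, c_1 = -3/2


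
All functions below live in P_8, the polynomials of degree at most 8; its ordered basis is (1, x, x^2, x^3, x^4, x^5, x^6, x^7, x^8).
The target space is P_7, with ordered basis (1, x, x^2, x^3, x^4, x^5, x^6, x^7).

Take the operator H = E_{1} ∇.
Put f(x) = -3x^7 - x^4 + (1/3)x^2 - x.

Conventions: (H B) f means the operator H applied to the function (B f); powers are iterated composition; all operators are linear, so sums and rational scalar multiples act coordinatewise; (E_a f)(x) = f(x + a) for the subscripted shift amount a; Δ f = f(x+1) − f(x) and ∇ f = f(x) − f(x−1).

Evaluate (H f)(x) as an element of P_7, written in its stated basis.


∇ f = -21x^6 + 63x^5 - 105x^4 + 101x^3 - 57x^2 + (53/3)x - 10/3
E_{1} ∇ f = -21x^6 - 63x^5 - 105x^4 - 109x^3 - 69x^2 - (73/3)x - 14/3

the image equals g(x) = -21x^6 - 63x^5 - 105x^4 - 109x^3 - 69x^2 - (73/3)x - 14/3


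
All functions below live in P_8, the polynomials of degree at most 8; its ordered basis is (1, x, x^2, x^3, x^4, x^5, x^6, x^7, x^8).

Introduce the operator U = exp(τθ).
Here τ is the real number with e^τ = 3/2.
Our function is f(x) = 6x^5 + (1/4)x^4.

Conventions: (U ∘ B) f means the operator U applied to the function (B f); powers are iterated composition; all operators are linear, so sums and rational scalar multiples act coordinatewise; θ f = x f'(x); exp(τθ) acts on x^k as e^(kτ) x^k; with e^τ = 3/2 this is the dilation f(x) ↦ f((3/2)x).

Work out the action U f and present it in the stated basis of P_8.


exp(τθ) x^k = e^(kτ) x^k; with e^τ = 3/2 this sends x^k to (3/2)^k x^k
x^4 ↦ 81/16 x^4
x^5 ↦ 243/32 x^5
applying this coordinatewise to f: exp(τθ) f = (729/16)x^5 + (81/64)x^4

the result is g(x) = (729/16)x^5 + (81/64)x^4


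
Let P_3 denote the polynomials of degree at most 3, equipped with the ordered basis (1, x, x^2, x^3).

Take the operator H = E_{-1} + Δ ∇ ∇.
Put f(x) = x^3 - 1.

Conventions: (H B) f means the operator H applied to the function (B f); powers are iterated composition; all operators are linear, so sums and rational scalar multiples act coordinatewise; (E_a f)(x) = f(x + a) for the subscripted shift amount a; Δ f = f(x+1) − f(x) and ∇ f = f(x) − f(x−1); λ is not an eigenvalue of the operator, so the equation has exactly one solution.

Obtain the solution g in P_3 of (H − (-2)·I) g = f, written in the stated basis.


write g with unknown coordinates in the stated basis and equate coefficients in (H − (-2)·I) g = f
solving from the highest basis element down gives g = (1/3)x^3 + (1/3)x^2 - (1/9)x - 28/27
check: H g = (1/3)x^3 - (2/3)x^2 + (2/9)x + 29/27
so H g − (-2)·g = x^3 - 1 = f ✓

the image equals g(x) = (1/3)x^3 + (1/3)x^2 - (1/9)x - 28/27
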